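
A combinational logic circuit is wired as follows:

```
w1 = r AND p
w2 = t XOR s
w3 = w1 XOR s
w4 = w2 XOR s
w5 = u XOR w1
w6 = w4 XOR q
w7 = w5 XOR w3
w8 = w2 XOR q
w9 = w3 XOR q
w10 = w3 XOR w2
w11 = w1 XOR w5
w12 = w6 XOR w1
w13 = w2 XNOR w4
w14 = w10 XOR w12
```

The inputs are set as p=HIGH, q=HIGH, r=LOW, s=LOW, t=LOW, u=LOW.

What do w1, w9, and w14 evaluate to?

w1 = LOW, w9 = HIGH, w14 = HIGH

w1 = r AND p = LOW AND HIGH = LOW
w2 = t XOR s = LOW XOR LOW = LOW
w3 = w1 XOR s = LOW XOR LOW = LOW
w4 = w2 XOR s = LOW XOR LOW = LOW
w6 = w4 XOR q = LOW XOR HIGH = HIGH
w9 = w3 XOR q = LOW XOR HIGH = HIGH
w10 = w3 XOR w2 = LOW XOR LOW = LOW
w12 = w6 XOR w1 = HIGH XOR LOW = HIGH
w14 = w10 XOR w12 = LOW XOR HIGH = HIGH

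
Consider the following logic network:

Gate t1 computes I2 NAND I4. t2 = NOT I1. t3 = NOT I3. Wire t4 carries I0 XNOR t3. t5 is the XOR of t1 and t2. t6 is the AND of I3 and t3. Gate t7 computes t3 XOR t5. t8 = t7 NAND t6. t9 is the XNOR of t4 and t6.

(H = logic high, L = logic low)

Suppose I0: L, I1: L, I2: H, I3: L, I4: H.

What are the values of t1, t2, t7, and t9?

t1 = I2 NAND I4 = H NAND H = L
t2 = NOT I1 = NOT L = H
t3 = NOT I3 = NOT L = H
t4 = I0 XNOR t3 = L XNOR H = L
t5 = t1 XOR t2 = L XOR H = H
t6 = I3 AND t3 = L AND H = L
t7 = t3 XOR t5 = H XOR H = L
t9 = t4 XNOR t6 = L XNOR L = H

t1 = L  t2 = H  t7 = L  t9 = H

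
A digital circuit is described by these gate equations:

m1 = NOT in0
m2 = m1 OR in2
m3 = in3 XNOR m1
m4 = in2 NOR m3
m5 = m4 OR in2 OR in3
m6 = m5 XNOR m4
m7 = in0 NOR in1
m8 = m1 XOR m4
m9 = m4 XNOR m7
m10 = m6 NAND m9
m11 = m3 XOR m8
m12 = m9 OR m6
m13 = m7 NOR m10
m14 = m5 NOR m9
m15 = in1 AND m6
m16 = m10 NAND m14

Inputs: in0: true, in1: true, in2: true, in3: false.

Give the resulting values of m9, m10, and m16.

m1 = NOT in0 = NOT true = false
m3 = in3 XNOR m1 = false XNOR false = true
m4 = in2 NOR m3 = true NOR true = false
m5 = m4 OR in2 OR in3 = false OR true OR false = true
m6 = m5 XNOR m4 = true XNOR false = false
m7 = in0 NOR in1 = true NOR true = false
m9 = m4 XNOR m7 = false XNOR false = true
m10 = m6 NAND m9 = false NAND true = true
m14 = m5 NOR m9 = true NOR true = false
m16 = m10 NAND m14 = true NAND false = true

m9 = true  m10 = true  m16 = true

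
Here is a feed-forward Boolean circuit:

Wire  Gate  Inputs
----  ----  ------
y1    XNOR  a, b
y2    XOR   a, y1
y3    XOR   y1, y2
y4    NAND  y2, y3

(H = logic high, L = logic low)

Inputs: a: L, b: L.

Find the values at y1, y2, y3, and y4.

y1 = H, y2 = H, y3 = L, y4 = H

y1 = a XNOR b = L XNOR L = H
y2 = a XOR y1 = L XOR H = H
y3 = y1 XOR y2 = H XOR H = L
y4 = y2 NAND y3 = H NAND L = H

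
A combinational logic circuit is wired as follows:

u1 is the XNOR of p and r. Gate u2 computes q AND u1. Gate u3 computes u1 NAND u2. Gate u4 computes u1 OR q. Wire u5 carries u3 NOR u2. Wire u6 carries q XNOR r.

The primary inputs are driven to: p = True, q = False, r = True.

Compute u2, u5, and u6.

u2 = False, u5 = False, u6 = False

u1 = p XNOR r = True XNOR True = True
u2 = q AND u1 = False AND True = False
u3 = u1 NAND u2 = True NAND False = True
u5 = u3 NOR u2 = True NOR False = False
u6 = q XNOR r = False XNOR True = False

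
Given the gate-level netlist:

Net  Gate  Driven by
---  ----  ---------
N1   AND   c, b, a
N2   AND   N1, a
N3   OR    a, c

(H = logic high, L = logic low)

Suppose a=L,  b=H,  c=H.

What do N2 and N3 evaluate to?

N2 = L; N3 = H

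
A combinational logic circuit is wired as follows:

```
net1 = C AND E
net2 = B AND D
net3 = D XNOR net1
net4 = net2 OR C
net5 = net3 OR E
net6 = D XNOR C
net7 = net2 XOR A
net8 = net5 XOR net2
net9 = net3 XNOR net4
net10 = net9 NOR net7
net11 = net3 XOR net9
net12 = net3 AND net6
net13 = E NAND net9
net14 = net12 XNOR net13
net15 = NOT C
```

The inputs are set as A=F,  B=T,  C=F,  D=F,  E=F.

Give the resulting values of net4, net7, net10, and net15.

net1 = C AND E = F AND F = F
net2 = B AND D = T AND F = F
net3 = D XNOR net1 = F XNOR F = T
net4 = net2 OR C = F OR F = F
net7 = net2 XOR A = F XOR F = F
net9 = net3 XNOR net4 = T XNOR F = F
net10 = net9 NOR net7 = F NOR F = T
net15 = NOT C = NOT F = T

net4 = F, net7 = F, net10 = T, net15 = T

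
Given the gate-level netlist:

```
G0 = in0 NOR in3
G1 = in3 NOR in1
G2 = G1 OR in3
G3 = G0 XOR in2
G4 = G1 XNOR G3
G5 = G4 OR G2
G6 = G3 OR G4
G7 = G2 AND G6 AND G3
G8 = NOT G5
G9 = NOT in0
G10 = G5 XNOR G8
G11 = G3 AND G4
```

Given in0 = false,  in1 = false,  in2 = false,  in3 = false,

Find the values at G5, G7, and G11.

G0 = in0 NOR in3 = false NOR false = true
G1 = in3 NOR in1 = false NOR false = true
G2 = G1 OR in3 = true OR false = true
G3 = G0 XOR in2 = true XOR false = true
G4 = G1 XNOR G3 = true XNOR true = true
G5 = G4 OR G2 = true OR true = true
G6 = G3 OR G4 = true OR true = true
G7 = G2 AND G6 AND G3 = true AND true AND true = true
G11 = G3 AND G4 = true AND true = true

G5 = true; G7 = true; G11 = true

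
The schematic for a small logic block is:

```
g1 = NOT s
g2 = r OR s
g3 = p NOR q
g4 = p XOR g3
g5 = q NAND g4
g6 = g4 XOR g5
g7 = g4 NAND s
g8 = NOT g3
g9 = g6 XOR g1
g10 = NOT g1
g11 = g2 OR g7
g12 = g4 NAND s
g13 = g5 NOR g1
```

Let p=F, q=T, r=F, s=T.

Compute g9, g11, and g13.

g1 = NOT s = NOT T = F
g2 = r OR s = F OR T = T
g3 = p NOR q = F NOR T = F
g4 = p XOR g3 = F XOR F = F
g5 = q NAND g4 = T NAND F = T
g6 = g4 XOR g5 = F XOR T = T
g7 = g4 NAND s = F NAND T = T
g9 = g6 XOR g1 = T XOR F = T
g11 = g2 OR g7 = T OR T = T
g13 = g5 NOR g1 = T NOR F = F

g9 = T; g11 = T; g13 = F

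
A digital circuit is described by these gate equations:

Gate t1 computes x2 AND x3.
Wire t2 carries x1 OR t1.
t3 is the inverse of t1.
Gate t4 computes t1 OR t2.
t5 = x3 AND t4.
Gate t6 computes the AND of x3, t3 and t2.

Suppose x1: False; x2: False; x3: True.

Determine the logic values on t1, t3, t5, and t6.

t1 = False  t3 = True  t5 = False  t6 = False

t1 = x2 AND x3 = False AND True = False
t2 = x1 OR t1 = False OR False = False
t3 = NOT t1 = NOT False = True
t4 = t1 OR t2 = False OR False = False
t5 = x3 AND t4 = True AND False = False
t6 = x3 AND t3 AND t2 = True AND True AND False = False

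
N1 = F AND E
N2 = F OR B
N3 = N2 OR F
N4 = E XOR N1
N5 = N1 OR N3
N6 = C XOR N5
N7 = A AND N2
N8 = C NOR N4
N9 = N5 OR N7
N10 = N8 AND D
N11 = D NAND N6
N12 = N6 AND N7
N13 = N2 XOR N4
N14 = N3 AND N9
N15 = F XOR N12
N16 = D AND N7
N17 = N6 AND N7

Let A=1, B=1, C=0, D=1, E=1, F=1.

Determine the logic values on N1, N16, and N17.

N1 = 1, N16 = 1, N17 = 1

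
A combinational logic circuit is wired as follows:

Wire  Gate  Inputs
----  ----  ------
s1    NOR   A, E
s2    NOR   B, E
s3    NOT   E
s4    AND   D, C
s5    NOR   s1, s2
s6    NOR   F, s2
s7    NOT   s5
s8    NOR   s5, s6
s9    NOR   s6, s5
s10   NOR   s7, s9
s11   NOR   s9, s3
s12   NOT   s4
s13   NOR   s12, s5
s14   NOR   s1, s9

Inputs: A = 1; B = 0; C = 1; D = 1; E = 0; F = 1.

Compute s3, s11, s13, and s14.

s3 = 1; s11 = 0; s13 = 1; s14 = 0

s1 = A NOR E = 1 NOR 0 = 0
s2 = B NOR E = 0 NOR 0 = 1
s3 = NOT E = NOT 0 = 1
s4 = D AND C = 1 AND 1 = 1
s5 = s1 NOR s2 = 0 NOR 1 = 0
s6 = F NOR s2 = 1 NOR 1 = 0
s9 = s6 NOR s5 = 0 NOR 0 = 1
s11 = s9 NOR s3 = 1 NOR 1 = 0
s12 = NOT s4 = NOT 1 = 0
s13 = s12 NOR s5 = 0 NOR 0 = 1
s14 = s1 NOR s9 = 0 NOR 1 = 0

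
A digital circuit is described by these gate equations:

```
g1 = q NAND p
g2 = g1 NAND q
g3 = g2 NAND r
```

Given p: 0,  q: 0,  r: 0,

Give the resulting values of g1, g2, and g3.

g1 = q NAND p = 0 NAND 0 = 1
g2 = g1 NAND q = 1 NAND 0 = 1
g3 = g2 NAND r = 1 NAND 0 = 1

g1 = 1, g2 = 1, g3 = 1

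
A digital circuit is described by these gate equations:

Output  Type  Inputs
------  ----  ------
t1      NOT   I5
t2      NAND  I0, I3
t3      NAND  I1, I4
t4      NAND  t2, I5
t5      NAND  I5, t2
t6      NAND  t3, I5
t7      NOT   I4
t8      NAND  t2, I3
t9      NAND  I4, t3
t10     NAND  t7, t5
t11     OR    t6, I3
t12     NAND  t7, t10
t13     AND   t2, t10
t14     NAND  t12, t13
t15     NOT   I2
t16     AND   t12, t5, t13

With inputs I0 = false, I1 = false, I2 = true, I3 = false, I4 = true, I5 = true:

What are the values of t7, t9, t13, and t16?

t7 = false, t9 = false, t13 = true, t16 = false

t2 = I0 NAND I3 = false NAND false = true
t3 = I1 NAND I4 = false NAND true = true
t5 = I5 NAND t2 = true NAND true = false
t7 = NOT I4 = NOT true = false
t9 = I4 NAND t3 = true NAND true = false
t10 = t7 NAND t5 = false NAND false = true
t12 = t7 NAND t10 = false NAND true = true
t13 = t2 AND t10 = true AND true = true
t16 = t12 AND t5 AND t13 = true AND false AND true = false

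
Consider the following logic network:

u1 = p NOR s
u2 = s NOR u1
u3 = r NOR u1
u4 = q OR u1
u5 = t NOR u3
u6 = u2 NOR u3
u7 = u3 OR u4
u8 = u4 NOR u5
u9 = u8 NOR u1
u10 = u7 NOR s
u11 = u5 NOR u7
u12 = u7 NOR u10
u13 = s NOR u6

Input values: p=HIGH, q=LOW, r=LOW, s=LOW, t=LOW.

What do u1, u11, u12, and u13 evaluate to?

u1 = LOW; u11 = LOW; u12 = LOW; u13 = HIGH

u1 = p NOR s = HIGH NOR LOW = LOW
u2 = s NOR u1 = LOW NOR LOW = HIGH
u3 = r NOR u1 = LOW NOR LOW = HIGH
u4 = q OR u1 = LOW OR LOW = LOW
u5 = t NOR u3 = LOW NOR HIGH = LOW
u6 = u2 NOR u3 = HIGH NOR HIGH = LOW
u7 = u3 OR u4 = HIGH OR LOW = HIGH
u10 = u7 NOR s = HIGH NOR LOW = LOW
u11 = u5 NOR u7 = LOW NOR HIGH = LOW
u12 = u7 NOR u10 = HIGH NOR LOW = LOW
u13 = s NOR u6 = LOW NOR LOW = HIGH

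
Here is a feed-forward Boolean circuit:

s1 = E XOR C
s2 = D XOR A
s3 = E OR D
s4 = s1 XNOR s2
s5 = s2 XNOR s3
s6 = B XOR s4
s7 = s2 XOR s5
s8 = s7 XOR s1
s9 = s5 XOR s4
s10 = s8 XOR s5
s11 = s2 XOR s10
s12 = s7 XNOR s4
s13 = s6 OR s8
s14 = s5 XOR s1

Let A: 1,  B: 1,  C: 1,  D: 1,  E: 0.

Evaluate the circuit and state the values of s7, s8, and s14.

s1 = E XOR C = 0 XOR 1 = 1
s2 = D XOR A = 1 XOR 1 = 0
s3 = E OR D = 0 OR 1 = 1
s5 = s2 XNOR s3 = 0 XNOR 1 = 0
s7 = s2 XOR s5 = 0 XOR 0 = 0
s8 = s7 XOR s1 = 0 XOR 1 = 1
s14 = s5 XOR s1 = 0 XOR 1 = 1

s7 = 0; s8 = 1; s14 = 1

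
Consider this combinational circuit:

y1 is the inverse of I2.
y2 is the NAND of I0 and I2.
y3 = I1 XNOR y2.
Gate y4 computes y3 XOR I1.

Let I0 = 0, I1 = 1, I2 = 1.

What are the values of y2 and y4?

y2 = 1, y4 = 0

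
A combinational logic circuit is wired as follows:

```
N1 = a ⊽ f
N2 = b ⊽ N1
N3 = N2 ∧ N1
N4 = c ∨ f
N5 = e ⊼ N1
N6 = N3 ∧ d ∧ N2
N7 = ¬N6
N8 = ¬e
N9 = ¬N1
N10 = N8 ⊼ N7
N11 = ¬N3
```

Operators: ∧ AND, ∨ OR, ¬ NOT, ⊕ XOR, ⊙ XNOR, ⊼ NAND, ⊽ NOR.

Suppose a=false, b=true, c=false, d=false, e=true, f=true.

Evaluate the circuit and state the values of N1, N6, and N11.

N1 = a NOR f = false NOR true = false
N2 = b NOR N1 = true NOR false = false
N3 = N2 AND N1 = false AND false = false
N6 = N3 AND d AND N2 = false AND false AND false = false
N11 = NOT N3 = NOT false = true

N1 = false, N6 = false, N11 = true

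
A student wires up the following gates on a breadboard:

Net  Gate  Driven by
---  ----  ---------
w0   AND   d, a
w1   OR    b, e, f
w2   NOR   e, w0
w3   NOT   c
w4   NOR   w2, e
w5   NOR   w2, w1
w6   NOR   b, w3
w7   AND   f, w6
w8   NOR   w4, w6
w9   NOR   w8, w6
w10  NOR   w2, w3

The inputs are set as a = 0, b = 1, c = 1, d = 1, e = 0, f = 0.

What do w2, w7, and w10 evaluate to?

w2 = 1  w7 = 0  w10 = 0

w0 = d AND a = 1 AND 0 = 0
w2 = e NOR w0 = 0 NOR 0 = 1
w3 = NOT c = NOT 1 = 0
w6 = b NOR w3 = 1 NOR 0 = 0
w7 = f AND w6 = 0 AND 0 = 0
w10 = w2 NOR w3 = 1 NOR 0 = 0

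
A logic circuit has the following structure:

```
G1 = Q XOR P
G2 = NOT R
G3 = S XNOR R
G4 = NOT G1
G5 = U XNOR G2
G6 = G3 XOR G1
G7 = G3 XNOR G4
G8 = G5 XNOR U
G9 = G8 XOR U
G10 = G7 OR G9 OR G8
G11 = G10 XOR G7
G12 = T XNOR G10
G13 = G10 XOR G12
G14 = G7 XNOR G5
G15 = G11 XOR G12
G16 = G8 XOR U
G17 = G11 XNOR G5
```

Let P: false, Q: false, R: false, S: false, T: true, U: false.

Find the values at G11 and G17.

G1 = Q XOR P = false XOR false = false
G2 = NOT R = NOT false = true
G3 = S XNOR R = false XNOR false = true
G4 = NOT G1 = NOT false = true
G5 = U XNOR G2 = false XNOR true = false
G7 = G3 XNOR G4 = true XNOR true = true
G8 = G5 XNOR U = false XNOR false = true
G9 = G8 XOR U = true XOR false = true
G10 = G7 OR G9 OR G8 = true OR true OR true = true
G11 = G10 XOR G7 = true XOR true = false
G17 = G11 XNOR G5 = false XNOR false = true

G11 = false, G17 = true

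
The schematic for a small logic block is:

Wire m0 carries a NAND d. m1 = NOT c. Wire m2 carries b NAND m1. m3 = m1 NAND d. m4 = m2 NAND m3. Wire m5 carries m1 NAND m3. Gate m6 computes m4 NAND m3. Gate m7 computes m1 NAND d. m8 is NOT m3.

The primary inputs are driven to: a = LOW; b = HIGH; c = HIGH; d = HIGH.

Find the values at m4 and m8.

m4 = LOW  m8 = LOW

m1 = NOT c = NOT HIGH = LOW
m2 = b NAND m1 = HIGH NAND LOW = HIGH
m3 = m1 NAND d = LOW NAND HIGH = HIGH
m4 = m2 NAND m3 = HIGH NAND HIGH = LOW
m8 = NOT m3 = NOT HIGH = LOW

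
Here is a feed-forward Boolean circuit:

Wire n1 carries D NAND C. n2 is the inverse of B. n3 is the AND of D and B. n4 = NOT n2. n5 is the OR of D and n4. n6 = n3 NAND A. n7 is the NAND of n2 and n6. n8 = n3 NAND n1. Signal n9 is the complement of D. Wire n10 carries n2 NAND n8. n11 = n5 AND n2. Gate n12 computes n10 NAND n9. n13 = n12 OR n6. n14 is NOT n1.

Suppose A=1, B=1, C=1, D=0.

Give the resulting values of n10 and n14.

n10 = 1, n14 = 0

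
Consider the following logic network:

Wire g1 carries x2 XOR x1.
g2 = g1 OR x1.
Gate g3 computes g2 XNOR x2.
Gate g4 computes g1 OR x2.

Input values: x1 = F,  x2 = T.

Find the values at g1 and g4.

g1 = x2 XOR x1 = T XOR F = T
g4 = g1 OR x2 = T OR T = T

g1 = T, g4 = T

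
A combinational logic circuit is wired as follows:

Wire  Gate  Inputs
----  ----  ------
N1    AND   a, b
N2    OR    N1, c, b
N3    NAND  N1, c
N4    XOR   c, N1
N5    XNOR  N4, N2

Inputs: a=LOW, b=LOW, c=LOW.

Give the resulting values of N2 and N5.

N2 = LOW; N5 = HIGH

N1 = a AND b = LOW AND LOW = LOW
N2 = N1 OR c OR b = LOW OR LOW OR LOW = LOW
N4 = c XOR N1 = LOW XOR LOW = LOW
N5 = N4 XNOR N2 = LOW XNOR LOW = HIGH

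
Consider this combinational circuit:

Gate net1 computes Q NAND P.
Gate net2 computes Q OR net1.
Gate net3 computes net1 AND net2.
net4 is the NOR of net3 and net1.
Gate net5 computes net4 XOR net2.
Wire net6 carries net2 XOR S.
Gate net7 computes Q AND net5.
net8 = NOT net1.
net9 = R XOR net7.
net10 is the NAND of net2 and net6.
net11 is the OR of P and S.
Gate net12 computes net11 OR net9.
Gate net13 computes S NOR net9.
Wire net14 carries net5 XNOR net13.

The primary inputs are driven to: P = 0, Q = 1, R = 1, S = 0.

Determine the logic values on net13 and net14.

net1 = Q NAND P = 1 NAND 0 = 1
net2 = Q OR net1 = 1 OR 1 = 1
net3 = net1 AND net2 = 1 AND 1 = 1
net4 = net3 NOR net1 = 1 NOR 1 = 0
net5 = net4 XOR net2 = 0 XOR 1 = 1
net7 = Q AND net5 = 1 AND 1 = 1
net9 = R XOR net7 = 1 XOR 1 = 0
net13 = S NOR net9 = 0 NOR 0 = 1
net14 = net5 XNOR net13 = 1 XNOR 1 = 1

net13 = 1, net14 = 1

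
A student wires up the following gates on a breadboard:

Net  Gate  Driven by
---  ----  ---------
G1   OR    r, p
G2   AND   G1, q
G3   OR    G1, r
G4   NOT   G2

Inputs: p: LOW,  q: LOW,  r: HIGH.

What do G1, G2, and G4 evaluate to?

G1 = r OR p = HIGH OR LOW = HIGH
G2 = G1 AND q = HIGH AND LOW = LOW
G4 = NOT G2 = NOT LOW = HIGH

G1 = HIGH, G2 = LOW, G4 = HIGH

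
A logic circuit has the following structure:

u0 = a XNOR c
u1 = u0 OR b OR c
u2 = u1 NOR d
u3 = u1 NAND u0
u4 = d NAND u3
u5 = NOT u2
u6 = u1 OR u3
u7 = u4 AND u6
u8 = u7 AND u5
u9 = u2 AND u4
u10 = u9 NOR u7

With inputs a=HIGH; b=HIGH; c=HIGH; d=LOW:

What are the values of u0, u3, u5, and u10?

u0 = a XNOR c = HIGH XNOR HIGH = HIGH
u1 = u0 OR b OR c = HIGH OR HIGH OR HIGH = HIGH
u2 = u1 NOR d = HIGH NOR LOW = LOW
u3 = u1 NAND u0 = HIGH NAND HIGH = LOW
u4 = d NAND u3 = LOW NAND LOW = HIGH
u5 = NOT u2 = NOT LOW = HIGH
u6 = u1 OR u3 = HIGH OR LOW = HIGH
u7 = u4 AND u6 = HIGH AND HIGH = HIGH
u9 = u2 AND u4 = LOW AND HIGH = LOW
u10 = u9 NOR u7 = LOW NOR HIGH = LOW

u0 = HIGH, u3 = LOW, u5 = HIGH, u10 = LOW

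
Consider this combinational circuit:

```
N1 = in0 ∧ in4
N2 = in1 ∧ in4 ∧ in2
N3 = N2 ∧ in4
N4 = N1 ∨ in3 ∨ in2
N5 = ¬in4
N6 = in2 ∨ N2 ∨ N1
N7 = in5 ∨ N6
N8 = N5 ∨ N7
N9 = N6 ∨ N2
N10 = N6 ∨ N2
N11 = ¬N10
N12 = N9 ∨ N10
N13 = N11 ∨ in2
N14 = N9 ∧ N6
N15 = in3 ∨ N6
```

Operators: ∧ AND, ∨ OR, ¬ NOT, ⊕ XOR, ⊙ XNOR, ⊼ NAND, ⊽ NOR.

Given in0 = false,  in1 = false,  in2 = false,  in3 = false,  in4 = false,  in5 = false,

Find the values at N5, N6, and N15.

N5 = true; N6 = false; N15 = false

N1 = in0 AND in4 = false AND false = false
N2 = in1 AND in4 AND in2 = false AND false AND false = false
N5 = NOT in4 = NOT false = true
N6 = in2 OR N2 OR N1 = false OR false OR false = false
N15 = in3 OR N6 = false OR false = false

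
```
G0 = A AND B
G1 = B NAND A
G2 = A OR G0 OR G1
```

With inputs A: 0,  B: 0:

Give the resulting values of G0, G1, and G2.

G0 = 0; G1 = 1; G2 = 1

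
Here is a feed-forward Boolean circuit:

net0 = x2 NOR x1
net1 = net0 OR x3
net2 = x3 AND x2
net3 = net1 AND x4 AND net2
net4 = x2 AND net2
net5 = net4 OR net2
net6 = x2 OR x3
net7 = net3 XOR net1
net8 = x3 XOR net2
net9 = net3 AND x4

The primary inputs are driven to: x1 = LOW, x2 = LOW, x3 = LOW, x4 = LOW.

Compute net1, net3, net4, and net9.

net1 = HIGH, net3 = LOW, net4 = LOW, net9 = LOW

net0 = x2 NOR x1 = LOW NOR LOW = HIGH
net1 = net0 OR x3 = HIGH OR LOW = HIGH
net2 = x3 AND x2 = LOW AND LOW = LOW
net3 = net1 AND x4 AND net2 = HIGH AND LOW AND LOW = LOW
net4 = x2 AND net2 = LOW AND LOW = LOW
net9 = net3 AND x4 = LOW AND LOW = LOW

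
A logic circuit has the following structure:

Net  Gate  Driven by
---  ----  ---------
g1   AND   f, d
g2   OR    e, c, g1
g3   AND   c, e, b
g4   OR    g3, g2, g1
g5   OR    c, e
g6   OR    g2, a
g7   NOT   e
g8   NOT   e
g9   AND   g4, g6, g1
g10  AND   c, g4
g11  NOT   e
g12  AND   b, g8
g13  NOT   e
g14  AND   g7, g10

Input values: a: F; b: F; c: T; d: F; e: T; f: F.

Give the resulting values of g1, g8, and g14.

g1 = f AND d = F AND F = F
g2 = e OR c OR g1 = T OR T OR F = T
g3 = c AND e AND b = T AND T AND F = F
g4 = g3 OR g2 OR g1 = F OR T OR F = T
g7 = NOT e = NOT T = F
g8 = NOT e = NOT T = F
g10 = c AND g4 = T AND T = T
g14 = g7 AND g10 = F AND T = F

g1 = F; g8 = F; g14 = F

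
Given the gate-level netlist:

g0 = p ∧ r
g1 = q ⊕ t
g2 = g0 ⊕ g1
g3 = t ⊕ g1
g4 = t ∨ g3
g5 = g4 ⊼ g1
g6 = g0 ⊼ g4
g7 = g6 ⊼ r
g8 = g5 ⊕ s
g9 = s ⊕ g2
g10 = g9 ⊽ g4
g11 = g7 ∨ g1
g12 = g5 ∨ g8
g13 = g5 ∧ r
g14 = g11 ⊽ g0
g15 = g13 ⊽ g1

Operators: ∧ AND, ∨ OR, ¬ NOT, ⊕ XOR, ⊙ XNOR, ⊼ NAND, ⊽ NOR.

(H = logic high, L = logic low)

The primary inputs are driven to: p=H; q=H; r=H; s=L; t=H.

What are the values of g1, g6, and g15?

g1 = L, g6 = L, g15 = L

g0 = p AND r = H AND H = H
g1 = q XOR t = H XOR H = L
g3 = t XOR g1 = H XOR L = H
g4 = t OR g3 = H OR H = H
g5 = g4 NAND g1 = H NAND L = H
g6 = g0 NAND g4 = H NAND H = L
g13 = g5 AND r = H AND H = H
g15 = g13 NOR g1 = H NOR L = L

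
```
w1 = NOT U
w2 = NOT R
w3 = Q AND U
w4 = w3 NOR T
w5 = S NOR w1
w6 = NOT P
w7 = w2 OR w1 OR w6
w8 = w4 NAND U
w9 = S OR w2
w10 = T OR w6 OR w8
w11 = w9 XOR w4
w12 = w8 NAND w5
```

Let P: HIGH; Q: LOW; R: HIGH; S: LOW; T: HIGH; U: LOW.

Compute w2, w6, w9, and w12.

w1 = NOT U = NOT LOW = HIGH
w2 = NOT R = NOT HIGH = LOW
w3 = Q AND U = LOW AND LOW = LOW
w4 = w3 NOR T = LOW NOR HIGH = LOW
w5 = S NOR w1 = LOW NOR HIGH = LOW
w6 = NOT P = NOT HIGH = LOW
w8 = w4 NAND U = LOW NAND LOW = HIGH
w9 = S OR w2 = LOW OR LOW = LOW
w12 = w8 NAND w5 = HIGH NAND LOW = HIGH

w2 = LOW; w6 = LOW; w9 = LOW; w12 = HIGH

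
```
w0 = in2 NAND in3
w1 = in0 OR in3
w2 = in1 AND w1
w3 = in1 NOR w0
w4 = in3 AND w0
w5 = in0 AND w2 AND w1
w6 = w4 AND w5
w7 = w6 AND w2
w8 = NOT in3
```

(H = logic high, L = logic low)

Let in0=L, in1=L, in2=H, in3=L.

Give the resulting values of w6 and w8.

w0 = in2 NAND in3 = H NAND L = H
w1 = in0 OR in3 = L OR L = L
w2 = in1 AND w1 = L AND L = L
w4 = in3 AND w0 = L AND H = L
w5 = in0 AND w2 AND w1 = L AND L AND L = L
w6 = w4 AND w5 = L AND L = L
w8 = NOT in3 = NOT L = H

w6 = L; w8 = H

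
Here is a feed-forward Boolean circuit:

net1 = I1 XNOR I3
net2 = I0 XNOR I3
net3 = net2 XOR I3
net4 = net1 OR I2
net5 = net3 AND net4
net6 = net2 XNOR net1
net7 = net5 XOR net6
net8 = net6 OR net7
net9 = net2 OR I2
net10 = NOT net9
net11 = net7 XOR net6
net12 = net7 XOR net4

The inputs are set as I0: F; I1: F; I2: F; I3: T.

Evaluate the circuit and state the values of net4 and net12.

net1 = I1 XNOR I3 = F XNOR T = F
net2 = I0 XNOR I3 = F XNOR T = F
net3 = net2 XOR I3 = F XOR T = T
net4 = net1 OR I2 = F OR F = F
net5 = net3 AND net4 = T AND F = F
net6 = net2 XNOR net1 = F XNOR F = T
net7 = net5 XOR net6 = F XOR T = T
net12 = net7 XOR net4 = T XOR F = T

net4 = F, net12 = T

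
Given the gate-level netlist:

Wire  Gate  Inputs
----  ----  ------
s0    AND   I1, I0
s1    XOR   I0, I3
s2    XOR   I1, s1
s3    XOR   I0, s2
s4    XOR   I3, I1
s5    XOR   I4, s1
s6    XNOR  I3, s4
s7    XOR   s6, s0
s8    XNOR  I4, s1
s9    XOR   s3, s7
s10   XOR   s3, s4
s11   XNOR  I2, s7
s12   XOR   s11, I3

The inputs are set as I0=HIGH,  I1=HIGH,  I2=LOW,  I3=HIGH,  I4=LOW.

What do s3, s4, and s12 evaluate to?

s3 = LOW, s4 = LOW, s12 = HIGH

s0 = I1 AND I0 = HIGH AND HIGH = HIGH
s1 = I0 XOR I3 = HIGH XOR HIGH = LOW
s2 = I1 XOR s1 = HIGH XOR LOW = HIGH
s3 = I0 XOR s2 = HIGH XOR HIGH = LOW
s4 = I3 XOR I1 = HIGH XOR HIGH = LOW
s6 = I3 XNOR s4 = HIGH XNOR LOW = LOW
s7 = s6 XOR s0 = LOW XOR HIGH = HIGH
s11 = I2 XNOR s7 = LOW XNOR HIGH = LOW
s12 = s11 XOR I3 = LOW XOR HIGH = HIGH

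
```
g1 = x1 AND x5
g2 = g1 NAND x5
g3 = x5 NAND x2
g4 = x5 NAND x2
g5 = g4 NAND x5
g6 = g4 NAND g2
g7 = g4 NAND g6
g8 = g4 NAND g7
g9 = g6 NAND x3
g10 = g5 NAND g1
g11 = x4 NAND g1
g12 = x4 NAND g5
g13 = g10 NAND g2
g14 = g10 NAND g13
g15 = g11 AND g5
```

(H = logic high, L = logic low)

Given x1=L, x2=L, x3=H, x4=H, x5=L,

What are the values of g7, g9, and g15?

g7 = H  g9 = H  g15 = H

g1 = x1 AND x5 = L AND L = L
g2 = g1 NAND x5 = L NAND L = H
g4 = x5 NAND x2 = L NAND L = H
g5 = g4 NAND x5 = H NAND L = H
g6 = g4 NAND g2 = H NAND H = L
g7 = g4 NAND g6 = H NAND L = H
g9 = g6 NAND x3 = L NAND H = H
g11 = x4 NAND g1 = H NAND L = H
g15 = g11 AND g5 = H AND H = H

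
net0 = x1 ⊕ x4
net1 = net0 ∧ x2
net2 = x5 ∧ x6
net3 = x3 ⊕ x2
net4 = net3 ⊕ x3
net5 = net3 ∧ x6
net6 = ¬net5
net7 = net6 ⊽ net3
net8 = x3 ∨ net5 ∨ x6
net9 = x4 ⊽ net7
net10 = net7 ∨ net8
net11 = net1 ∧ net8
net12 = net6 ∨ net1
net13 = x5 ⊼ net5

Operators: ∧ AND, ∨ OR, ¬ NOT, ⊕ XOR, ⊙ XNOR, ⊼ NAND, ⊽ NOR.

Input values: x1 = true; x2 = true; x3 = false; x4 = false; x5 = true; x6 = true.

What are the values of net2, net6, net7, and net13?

net2 = true; net6 = false; net7 = false; net13 = false

net2 = x5 AND x6 = true AND true = true
net3 = x3 XOR x2 = false XOR true = true
net5 = net3 AND x6 = true AND true = true
net6 = NOT net5 = NOT true = false
net7 = net6 NOR net3 = false NOR true = false
net13 = x5 NAND net5 = true NAND true = false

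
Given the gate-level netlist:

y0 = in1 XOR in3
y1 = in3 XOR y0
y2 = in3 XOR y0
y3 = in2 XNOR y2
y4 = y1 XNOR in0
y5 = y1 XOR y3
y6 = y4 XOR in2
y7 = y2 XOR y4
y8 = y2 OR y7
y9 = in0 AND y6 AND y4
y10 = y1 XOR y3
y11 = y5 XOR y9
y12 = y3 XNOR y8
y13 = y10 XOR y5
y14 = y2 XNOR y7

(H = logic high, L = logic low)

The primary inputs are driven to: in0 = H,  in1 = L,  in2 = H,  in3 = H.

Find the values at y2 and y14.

y0 = in1 XOR in3 = L XOR H = H
y1 = in3 XOR y0 = H XOR H = L
y2 = in3 XOR y0 = H XOR H = L
y4 = y1 XNOR in0 = L XNOR H = L
y7 = y2 XOR y4 = L XOR L = L
y14 = y2 XNOR y7 = L XNOR L = H

y2 = L; y14 = H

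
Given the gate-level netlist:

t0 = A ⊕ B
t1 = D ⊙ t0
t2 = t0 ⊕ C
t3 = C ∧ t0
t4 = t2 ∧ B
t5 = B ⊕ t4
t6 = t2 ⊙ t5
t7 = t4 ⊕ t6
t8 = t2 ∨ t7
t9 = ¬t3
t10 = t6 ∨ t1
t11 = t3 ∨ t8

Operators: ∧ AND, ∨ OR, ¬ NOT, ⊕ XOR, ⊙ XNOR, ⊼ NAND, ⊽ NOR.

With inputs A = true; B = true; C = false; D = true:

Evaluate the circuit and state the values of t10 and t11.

t10 = false  t11 = false

t0 = A XOR B = true XOR true = false
t1 = D XNOR t0 = true XNOR false = false
t2 = t0 XOR C = false XOR false = false
t3 = C AND t0 = false AND false = false
t4 = t2 AND B = false AND true = false
t5 = B XOR t4 = true XOR false = true
t6 = t2 XNOR t5 = false XNOR true = false
t7 = t4 XOR t6 = false XOR false = false
t8 = t2 OR t7 = false OR false = false
t10 = t6 OR t1 = false OR false = false
t11 = t3 OR t8 = false OR false = false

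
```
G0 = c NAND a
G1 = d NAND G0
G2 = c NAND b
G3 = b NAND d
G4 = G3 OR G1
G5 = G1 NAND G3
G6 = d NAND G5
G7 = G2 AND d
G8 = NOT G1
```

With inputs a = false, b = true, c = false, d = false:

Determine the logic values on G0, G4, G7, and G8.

G0 = c NAND a = false NAND false = true
G1 = d NAND G0 = false NAND true = true
G2 = c NAND b = false NAND true = true
G3 = b NAND d = true NAND false = true
G4 = G3 OR G1 = true OR true = true
G7 = G2 AND d = true AND false = false
G8 = NOT G1 = NOT true = false

G0 = true; G4 = true; G7 = false; G8 = false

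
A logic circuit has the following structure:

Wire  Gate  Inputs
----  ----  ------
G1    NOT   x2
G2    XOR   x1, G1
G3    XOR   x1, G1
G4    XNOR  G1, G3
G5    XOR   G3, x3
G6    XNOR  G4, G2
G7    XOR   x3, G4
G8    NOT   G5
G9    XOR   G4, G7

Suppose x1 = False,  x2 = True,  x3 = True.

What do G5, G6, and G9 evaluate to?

G5 = True, G6 = False, G9 = True

G1 = NOT x2 = NOT True = False
G2 = x1 XOR G1 = False XOR False = False
G3 = x1 XOR G1 = False XOR False = False
G4 = G1 XNOR G3 = False XNOR False = True
G5 = G3 XOR x3 = False XOR True = True
G6 = G4 XNOR G2 = True XNOR False = False
G7 = x3 XOR G4 = True XOR True = False
G9 = G4 XOR G7 = True XOR False = True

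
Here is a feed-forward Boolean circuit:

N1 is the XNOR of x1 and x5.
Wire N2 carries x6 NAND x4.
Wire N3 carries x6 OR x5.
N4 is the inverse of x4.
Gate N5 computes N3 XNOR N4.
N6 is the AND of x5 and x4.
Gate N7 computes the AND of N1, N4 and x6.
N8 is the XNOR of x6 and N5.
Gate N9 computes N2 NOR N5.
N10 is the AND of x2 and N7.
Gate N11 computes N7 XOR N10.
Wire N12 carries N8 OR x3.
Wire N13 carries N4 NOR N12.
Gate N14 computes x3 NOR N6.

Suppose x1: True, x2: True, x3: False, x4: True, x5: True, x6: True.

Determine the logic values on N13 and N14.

N13 = True, N14 = False

N3 = x6 OR x5 = True OR True = True
N4 = NOT x4 = NOT True = False
N5 = N3 XNOR N4 = True XNOR False = False
N6 = x5 AND x4 = True AND True = True
N8 = x6 XNOR N5 = True XNOR False = False
N12 = N8 OR x3 = False OR False = False
N13 = N4 NOR N12 = False NOR False = True
N14 = x3 NOR N6 = False NOR True = False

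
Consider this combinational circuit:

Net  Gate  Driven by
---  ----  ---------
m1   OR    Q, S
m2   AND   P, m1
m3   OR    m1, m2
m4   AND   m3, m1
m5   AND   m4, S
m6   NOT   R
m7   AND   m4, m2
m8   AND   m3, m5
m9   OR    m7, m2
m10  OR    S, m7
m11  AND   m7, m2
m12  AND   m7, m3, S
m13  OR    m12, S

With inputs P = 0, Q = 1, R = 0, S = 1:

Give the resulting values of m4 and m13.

m4 = 1, m13 = 1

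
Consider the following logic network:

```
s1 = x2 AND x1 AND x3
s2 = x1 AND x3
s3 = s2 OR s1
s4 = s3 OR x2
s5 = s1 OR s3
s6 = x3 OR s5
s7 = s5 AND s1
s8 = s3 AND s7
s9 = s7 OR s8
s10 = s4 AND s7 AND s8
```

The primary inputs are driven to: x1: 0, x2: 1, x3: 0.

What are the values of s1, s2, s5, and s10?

s1 = 0, s2 = 0, s5 = 0, s10 = 0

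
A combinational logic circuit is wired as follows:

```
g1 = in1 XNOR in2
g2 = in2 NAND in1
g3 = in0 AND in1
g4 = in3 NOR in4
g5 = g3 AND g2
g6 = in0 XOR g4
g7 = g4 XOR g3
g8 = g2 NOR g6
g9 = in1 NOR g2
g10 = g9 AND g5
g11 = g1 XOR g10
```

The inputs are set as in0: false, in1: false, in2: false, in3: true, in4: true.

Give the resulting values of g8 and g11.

g8 = false, g11 = true

g1 = in1 XNOR in2 = false XNOR false = true
g2 = in2 NAND in1 = false NAND false = true
g3 = in0 AND in1 = false AND false = false
g4 = in3 NOR in4 = true NOR true = false
g5 = g3 AND g2 = false AND true = false
g6 = in0 XOR g4 = false XOR false = false
g8 = g2 NOR g6 = true NOR false = false
g9 = in1 NOR g2 = false NOR true = false
g10 = g9 AND g5 = false AND false = false
g11 = g1 XOR g10 = true XOR false = true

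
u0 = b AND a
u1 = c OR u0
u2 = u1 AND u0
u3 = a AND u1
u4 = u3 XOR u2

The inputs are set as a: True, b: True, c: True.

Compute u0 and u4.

u0 = True, u4 = False

u0 = b AND a = True AND True = True
u1 = c OR u0 = True OR True = True
u2 = u1 AND u0 = True AND True = True
u3 = a AND u1 = True AND True = True
u4 = u3 XOR u2 = True XOR True = False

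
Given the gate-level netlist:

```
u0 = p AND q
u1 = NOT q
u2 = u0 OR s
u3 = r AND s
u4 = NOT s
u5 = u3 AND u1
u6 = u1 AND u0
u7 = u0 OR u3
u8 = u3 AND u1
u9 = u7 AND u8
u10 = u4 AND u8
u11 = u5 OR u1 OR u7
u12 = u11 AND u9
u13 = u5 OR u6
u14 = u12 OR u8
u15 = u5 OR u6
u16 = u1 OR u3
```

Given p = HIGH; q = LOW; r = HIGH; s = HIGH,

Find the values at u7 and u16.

u0 = p AND q = HIGH AND LOW = LOW
u1 = NOT q = NOT LOW = HIGH
u3 = r AND s = HIGH AND HIGH = HIGH
u7 = u0 OR u3 = LOW OR HIGH = HIGH
u16 = u1 OR u3 = HIGH OR HIGH = HIGH

u7 = HIGH  u16 = HIGH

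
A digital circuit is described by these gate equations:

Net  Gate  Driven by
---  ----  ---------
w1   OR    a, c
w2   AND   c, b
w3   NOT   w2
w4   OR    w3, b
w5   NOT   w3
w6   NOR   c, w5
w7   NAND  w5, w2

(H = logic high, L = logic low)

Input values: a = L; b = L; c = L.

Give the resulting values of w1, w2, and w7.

w1 = a OR c = L OR L = L
w2 = c AND b = L AND L = L
w3 = NOT w2 = NOT L = H
w5 = NOT w3 = NOT H = L
w7 = w5 NAND w2 = L NAND L = H

w1 = L; w2 = L; w7 = H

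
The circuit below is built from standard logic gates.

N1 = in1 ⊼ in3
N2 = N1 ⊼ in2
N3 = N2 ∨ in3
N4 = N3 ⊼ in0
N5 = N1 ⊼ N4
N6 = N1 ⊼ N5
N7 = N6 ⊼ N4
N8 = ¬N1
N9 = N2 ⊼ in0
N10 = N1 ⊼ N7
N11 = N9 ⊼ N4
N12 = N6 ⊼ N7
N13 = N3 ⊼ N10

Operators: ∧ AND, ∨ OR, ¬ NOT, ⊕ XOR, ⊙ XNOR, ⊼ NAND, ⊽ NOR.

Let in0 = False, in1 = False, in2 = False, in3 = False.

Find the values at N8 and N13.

N8 = False, N13 = False

N1 = in1 NAND in3 = False NAND False = True
N2 = N1 NAND in2 = True NAND False = True
N3 = N2 OR in3 = True OR False = True
N4 = N3 NAND in0 = True NAND False = True
N5 = N1 NAND N4 = True NAND True = False
N6 = N1 NAND N5 = True NAND False = True
N7 = N6 NAND N4 = True NAND True = False
N8 = NOT N1 = NOT True = False
N10 = N1 NAND N7 = True NAND False = True
N13 = N3 NAND N10 = True NAND True = False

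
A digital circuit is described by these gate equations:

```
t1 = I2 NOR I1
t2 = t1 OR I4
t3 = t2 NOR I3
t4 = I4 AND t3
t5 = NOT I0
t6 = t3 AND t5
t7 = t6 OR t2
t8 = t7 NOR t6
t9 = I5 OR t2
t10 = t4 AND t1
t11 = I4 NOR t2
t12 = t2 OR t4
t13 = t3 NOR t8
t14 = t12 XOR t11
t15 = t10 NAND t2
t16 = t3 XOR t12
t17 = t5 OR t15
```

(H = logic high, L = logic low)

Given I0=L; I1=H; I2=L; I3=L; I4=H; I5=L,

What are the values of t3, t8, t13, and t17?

t1 = I2 NOR I1 = L NOR H = L
t2 = t1 OR I4 = L OR H = H
t3 = t2 NOR I3 = H NOR L = L
t4 = I4 AND t3 = H AND L = L
t5 = NOT I0 = NOT L = H
t6 = t3 AND t5 = L AND H = L
t7 = t6 OR t2 = L OR H = H
t8 = t7 NOR t6 = H NOR L = L
t10 = t4 AND t1 = L AND L = L
t13 = t3 NOR t8 = L NOR L = H
t15 = t10 NAND t2 = L NAND H = H
t17 = t5 OR t15 = H OR H = H

t3 = L; t8 = L; t13 = H; t17 = H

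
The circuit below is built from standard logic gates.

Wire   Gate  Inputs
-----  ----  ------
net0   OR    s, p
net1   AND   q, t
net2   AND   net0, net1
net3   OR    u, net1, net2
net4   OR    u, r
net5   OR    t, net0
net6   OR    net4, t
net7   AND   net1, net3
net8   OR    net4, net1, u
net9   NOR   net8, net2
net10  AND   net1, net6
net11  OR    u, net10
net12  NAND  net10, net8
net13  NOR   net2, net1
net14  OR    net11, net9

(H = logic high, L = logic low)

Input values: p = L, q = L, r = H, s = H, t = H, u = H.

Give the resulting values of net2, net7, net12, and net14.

net2 = L; net7 = L; net12 = H; net14 = H

net0 = s OR p = H OR L = H
net1 = q AND t = L AND H = L
net2 = net0 AND net1 = H AND L = L
net3 = u OR net1 OR net2 = H OR L OR L = H
net4 = u OR r = H OR H = H
net6 = net4 OR t = H OR H = H
net7 = net1 AND net3 = L AND H = L
net8 = net4 OR net1 OR u = H OR L OR H = H
net9 = net8 NOR net2 = H NOR L = L
net10 = net1 AND net6 = L AND H = L
net11 = u OR net10 = H OR L = H
net12 = net10 NAND net8 = L NAND H = H
net14 = net11 OR net9 = H OR L = H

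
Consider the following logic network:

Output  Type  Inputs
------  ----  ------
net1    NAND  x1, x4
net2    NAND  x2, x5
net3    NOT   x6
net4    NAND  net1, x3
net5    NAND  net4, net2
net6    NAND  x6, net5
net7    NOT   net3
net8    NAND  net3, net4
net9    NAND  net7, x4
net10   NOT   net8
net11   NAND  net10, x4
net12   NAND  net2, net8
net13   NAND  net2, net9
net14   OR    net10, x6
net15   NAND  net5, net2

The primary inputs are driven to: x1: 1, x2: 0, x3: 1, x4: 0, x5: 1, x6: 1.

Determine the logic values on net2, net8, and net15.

net2 = 1, net8 = 1, net15 = 0

net1 = x1 NAND x4 = 1 NAND 0 = 1
net2 = x2 NAND x5 = 0 NAND 1 = 1
net3 = NOT x6 = NOT 1 = 0
net4 = net1 NAND x3 = 1 NAND 1 = 0
net5 = net4 NAND net2 = 0 NAND 1 = 1
net8 = net3 NAND net4 = 0 NAND 0 = 1
net15 = net5 NAND net2 = 1 NAND 1 = 0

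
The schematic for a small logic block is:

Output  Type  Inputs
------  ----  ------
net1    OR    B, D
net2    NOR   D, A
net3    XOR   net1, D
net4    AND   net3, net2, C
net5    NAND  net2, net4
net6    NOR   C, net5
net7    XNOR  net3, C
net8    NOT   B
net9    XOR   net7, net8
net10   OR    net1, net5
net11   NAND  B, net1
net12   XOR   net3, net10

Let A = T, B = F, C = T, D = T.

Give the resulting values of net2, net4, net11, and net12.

net2 = F, net4 = F, net11 = T, net12 = T

net1 = B OR D = F OR T = T
net2 = D NOR A = T NOR T = F
net3 = net1 XOR D = T XOR T = F
net4 = net3 AND net2 AND C = F AND F AND T = F
net5 = net2 NAND net4 = F NAND F = T
net10 = net1 OR net5 = T OR T = T
net11 = B NAND net1 = F NAND T = T
net12 = net3 XOR net10 = F XOR T = T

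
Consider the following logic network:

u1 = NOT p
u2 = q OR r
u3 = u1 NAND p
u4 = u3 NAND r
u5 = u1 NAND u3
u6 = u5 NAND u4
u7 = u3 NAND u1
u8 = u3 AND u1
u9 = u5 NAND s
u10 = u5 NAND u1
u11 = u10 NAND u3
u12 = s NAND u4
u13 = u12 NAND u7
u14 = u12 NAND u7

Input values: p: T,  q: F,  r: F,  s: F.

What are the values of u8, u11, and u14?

u8 = F, u11 = F, u14 = F

u1 = NOT p = NOT T = F
u3 = u1 NAND p = F NAND T = T
u4 = u3 NAND r = T NAND F = T
u5 = u1 NAND u3 = F NAND T = T
u7 = u3 NAND u1 = T NAND F = T
u8 = u3 AND u1 = T AND F = F
u10 = u5 NAND u1 = T NAND F = T
u11 = u10 NAND u3 = T NAND T = F
u12 = s NAND u4 = F NAND T = T
u14 = u12 NAND u7 = T NAND T = F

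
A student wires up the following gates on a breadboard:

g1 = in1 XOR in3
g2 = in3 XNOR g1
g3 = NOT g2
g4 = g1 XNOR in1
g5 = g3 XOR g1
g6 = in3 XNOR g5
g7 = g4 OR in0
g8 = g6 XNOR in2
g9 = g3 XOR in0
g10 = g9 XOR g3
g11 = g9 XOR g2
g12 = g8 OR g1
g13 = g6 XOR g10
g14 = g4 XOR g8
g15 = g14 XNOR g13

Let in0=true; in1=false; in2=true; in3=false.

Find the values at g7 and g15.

g1 = in1 XOR in3 = false XOR false = false
g2 = in3 XNOR g1 = false XNOR false = true
g3 = NOT g2 = NOT true = false
g4 = g1 XNOR in1 = false XNOR false = true
g5 = g3 XOR g1 = false XOR false = false
g6 = in3 XNOR g5 = false XNOR false = true
g7 = g4 OR in0 = true OR true = true
g8 = g6 XNOR in2 = true XNOR true = true
g9 = g3 XOR in0 = false XOR true = true
g10 = g9 XOR g3 = true XOR false = true
g13 = g6 XOR g10 = true XOR true = false
g14 = g4 XOR g8 = true XOR true = false
g15 = g14 XNOR g13 = false XNOR false = true

g7 = true  g15 = true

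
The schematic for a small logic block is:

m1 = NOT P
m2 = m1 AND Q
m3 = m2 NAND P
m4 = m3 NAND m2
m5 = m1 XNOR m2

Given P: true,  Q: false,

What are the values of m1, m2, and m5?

m1 = NOT P = NOT true = false
m2 = m1 AND Q = false AND false = false
m5 = m1 XNOR m2 = false XNOR false = true

m1 = false  m2 = false  m5 = true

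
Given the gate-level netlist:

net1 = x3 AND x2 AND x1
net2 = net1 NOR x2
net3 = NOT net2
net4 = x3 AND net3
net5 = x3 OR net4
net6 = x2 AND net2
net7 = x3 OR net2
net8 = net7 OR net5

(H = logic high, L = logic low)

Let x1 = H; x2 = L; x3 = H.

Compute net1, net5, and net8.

net1 = L  net5 = H  net8 = H

net1 = x3 AND x2 AND x1 = H AND L AND H = L
net2 = net1 NOR x2 = L NOR L = H
net3 = NOT net2 = NOT H = L
net4 = x3 AND net3 = H AND L = L
net5 = x3 OR net4 = H OR L = H
net7 = x3 OR net2 = H OR H = H
net8 = net7 OR net5 = H OR H = H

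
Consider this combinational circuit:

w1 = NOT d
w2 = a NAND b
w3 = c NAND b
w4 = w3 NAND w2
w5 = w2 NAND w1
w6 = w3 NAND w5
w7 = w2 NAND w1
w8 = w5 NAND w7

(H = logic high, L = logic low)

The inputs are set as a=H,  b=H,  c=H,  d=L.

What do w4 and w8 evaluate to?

w1 = NOT d = NOT L = H
w2 = a NAND b = H NAND H = L
w3 = c NAND b = H NAND H = L
w4 = w3 NAND w2 = L NAND L = H
w5 = w2 NAND w1 = L NAND H = H
w7 = w2 NAND w1 = L NAND H = H
w8 = w5 NAND w7 = H NAND H = L

w4 = H; w8 = L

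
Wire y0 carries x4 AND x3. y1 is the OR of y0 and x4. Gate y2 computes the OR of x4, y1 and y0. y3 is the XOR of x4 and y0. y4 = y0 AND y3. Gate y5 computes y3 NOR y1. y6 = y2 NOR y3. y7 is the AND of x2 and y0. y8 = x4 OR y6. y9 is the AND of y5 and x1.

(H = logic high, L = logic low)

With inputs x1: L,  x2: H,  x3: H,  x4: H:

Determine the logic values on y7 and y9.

y0 = x4 AND x3 = H AND H = H
y1 = y0 OR x4 = H OR H = H
y3 = x4 XOR y0 = H XOR H = L
y5 = y3 NOR y1 = L NOR H = L
y7 = x2 AND y0 = H AND H = H
y9 = y5 AND x1 = L AND L = L

y7 = H, y9 = L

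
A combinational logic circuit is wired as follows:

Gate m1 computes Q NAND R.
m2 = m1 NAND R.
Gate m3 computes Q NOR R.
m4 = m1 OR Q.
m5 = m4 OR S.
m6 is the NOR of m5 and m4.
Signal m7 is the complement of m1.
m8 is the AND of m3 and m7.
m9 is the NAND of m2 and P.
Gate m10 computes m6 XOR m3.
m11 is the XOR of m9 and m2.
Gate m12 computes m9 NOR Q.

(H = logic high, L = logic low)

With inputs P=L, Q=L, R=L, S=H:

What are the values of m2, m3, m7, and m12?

m1 = Q NAND R = L NAND L = H
m2 = m1 NAND R = H NAND L = H
m3 = Q NOR R = L NOR L = H
m7 = NOT m1 = NOT H = L
m9 = m2 NAND P = H NAND L = H
m12 = m9 NOR Q = H NOR L = L

m2 = H  m3 = H  m7 = L  m12 = L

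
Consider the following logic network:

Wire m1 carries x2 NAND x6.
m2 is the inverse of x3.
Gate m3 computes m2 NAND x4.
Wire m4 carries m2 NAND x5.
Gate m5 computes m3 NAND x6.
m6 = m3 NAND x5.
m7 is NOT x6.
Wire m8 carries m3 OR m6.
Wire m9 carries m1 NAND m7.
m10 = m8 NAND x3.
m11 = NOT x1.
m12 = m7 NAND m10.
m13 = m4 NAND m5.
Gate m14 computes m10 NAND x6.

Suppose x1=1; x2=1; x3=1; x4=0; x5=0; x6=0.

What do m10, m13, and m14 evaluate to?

m2 = NOT x3 = NOT 1 = 0
m3 = m2 NAND x4 = 0 NAND 0 = 1
m4 = m2 NAND x5 = 0 NAND 0 = 1
m5 = m3 NAND x6 = 1 NAND 0 = 1
m6 = m3 NAND x5 = 1 NAND 0 = 1
m8 = m3 OR m6 = 1 OR 1 = 1
m10 = m8 NAND x3 = 1 NAND 1 = 0
m13 = m4 NAND m5 = 1 NAND 1 = 0
m14 = m10 NAND x6 = 0 NAND 0 = 1

m10 = 0  m13 = 0  m14 = 1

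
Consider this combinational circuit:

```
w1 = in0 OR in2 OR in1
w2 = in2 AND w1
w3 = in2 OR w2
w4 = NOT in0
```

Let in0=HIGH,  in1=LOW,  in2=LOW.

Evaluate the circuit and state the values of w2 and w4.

w2 = LOW, w4 = LOW

w1 = in0 OR in2 OR in1 = HIGH OR LOW OR LOW = HIGH
w2 = in2 AND w1 = LOW AND HIGH = LOW
w4 = NOT in0 = NOT HIGH = LOW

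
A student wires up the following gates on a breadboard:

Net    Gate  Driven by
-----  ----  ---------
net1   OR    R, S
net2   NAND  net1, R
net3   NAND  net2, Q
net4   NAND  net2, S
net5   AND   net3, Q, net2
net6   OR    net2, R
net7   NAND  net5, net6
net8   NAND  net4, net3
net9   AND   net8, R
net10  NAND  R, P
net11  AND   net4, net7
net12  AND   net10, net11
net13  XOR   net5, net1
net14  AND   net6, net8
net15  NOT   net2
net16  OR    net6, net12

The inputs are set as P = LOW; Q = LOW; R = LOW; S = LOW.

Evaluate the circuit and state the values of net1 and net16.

net1 = R OR S = LOW OR LOW = LOW
net2 = net1 NAND R = LOW NAND LOW = HIGH
net3 = net2 NAND Q = HIGH NAND LOW = HIGH
net4 = net2 NAND S = HIGH NAND LOW = HIGH
net5 = net3 AND Q AND net2 = HIGH AND LOW AND HIGH = LOW
net6 = net2 OR R = HIGH OR LOW = HIGH
net7 = net5 NAND net6 = LOW NAND HIGH = HIGH
net10 = R NAND P = LOW NAND LOW = HIGH
net11 = net4 AND net7 = HIGH AND HIGH = HIGH
net12 = net10 AND net11 = HIGH AND HIGH = HIGH
net16 = net6 OR net12 = HIGH OR HIGH = HIGH

net1 = LOW, net16 = HIGH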